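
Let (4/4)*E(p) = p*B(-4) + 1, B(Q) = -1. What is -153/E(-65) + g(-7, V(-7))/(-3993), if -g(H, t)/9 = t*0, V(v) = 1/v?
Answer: -51/22 ≈ -2.3182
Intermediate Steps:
E(p) = 1 - p (E(p) = p*(-1) + 1 = -p + 1 = 1 - p)
g(H, t) = 0 (g(H, t) = -9*t*0 = -9*0 = 0)
-153/E(-65) + g(-7, V(-7))/(-3993) = -153/(1 - 1*(-65)) + 0/(-3993) = -153/(1 + 65) + 0*(-1/3993) = -153/66 + 0 = -153*1/66 + 0 = -51/22 + 0 = -51/22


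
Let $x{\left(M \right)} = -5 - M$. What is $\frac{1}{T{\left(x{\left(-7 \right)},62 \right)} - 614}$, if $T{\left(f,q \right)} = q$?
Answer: $- \frac{1}{552} \approx -0.0018116$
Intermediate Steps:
$\frac{1}{T{\left(x{\left(-7 \right)},62 \right)} - 614} = \frac{1}{62 - 614} = \frac{1}{-552} = - \frac{1}{552}$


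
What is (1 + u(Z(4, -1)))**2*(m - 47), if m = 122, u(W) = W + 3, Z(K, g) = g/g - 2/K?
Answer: 6075/4 ≈ 1518.8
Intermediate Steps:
Z(K, g) = 1 - 2/K
u(W) = 3 + W
(1 + u(Z(4, -1)))**2*(m - 47) = (1 + (3 + (-2 + 4)/4))**2*(122 - 47) = (1 + (3 + (1/4)*2))**2*75 = (1 + (3 + 1/2))**2*75 = (1 + 7/2)**2*75 = (9/2)**2*75 = (81/4)*75 = 6075/4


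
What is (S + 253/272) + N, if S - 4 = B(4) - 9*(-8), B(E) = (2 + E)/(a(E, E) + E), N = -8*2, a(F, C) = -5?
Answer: 14941/272 ≈ 54.930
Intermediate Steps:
N = -16
B(E) = (2 + E)/(-5 + E)
S = 70 (S = 4 + ((2 + 4)/(-5 + 4) - 9*(-8)) = 4 + (6/(-1) + 72) = 4 + (-1*6 + 72) = 4 + (-6 + 72) = 4 + 66 = 70)
(S + 253/272) + N = (70 + 253/272) - 16 = 19293/272 - 16 = 14941/272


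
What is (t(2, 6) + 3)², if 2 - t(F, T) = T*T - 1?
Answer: 900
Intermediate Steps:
t(F, T) = 3 - T² (t(F, T) = 2 - (T*T - 1) = 2 - (T² - 1) = 2 - (-1 + T²) = 2 + (1 - T²) = 3 - T²)
(t(2, 6) + 3)² = ((3 - 1*6²) + 3)² = ((3 - 1*36) + 3)² = ((3 - 36) + 3)² = (-33 + 3)² = (-30)² = 900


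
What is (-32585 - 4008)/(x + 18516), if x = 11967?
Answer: -36593/30483 ≈ -1.2004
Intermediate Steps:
(-32585 - 4008)/(x + 18516) = (-32585 - 4008)/(11967 + 18516) = -36593/30483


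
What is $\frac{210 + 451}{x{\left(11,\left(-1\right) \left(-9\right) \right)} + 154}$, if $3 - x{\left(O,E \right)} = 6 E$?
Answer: $\frac{661}{103} \approx 6.4175$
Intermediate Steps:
$x{\left(O,E \right)} = 3 - 6 E$
$\frac{210 + 451}{x{\left(11,\left(-1\right) \left(-9\right) \right)} + 154} = \frac{210 + 451}{\left(3 - 6 \left(\left(-1\right) \left(-9\right)\right)\right) + 154} = \frac{661}{\left(3 - 54\right) + 154} = \frac{661}{-51 + 154} = \frac{661}{103}$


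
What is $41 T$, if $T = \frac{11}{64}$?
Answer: $\frac{451}{64} \approx 7.0469$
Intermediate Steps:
$T = \frac{11}{64}$ ($T = 11 \cdot \frac{1}{64} = \frac{11}{64} \approx 0.17188$)
$41 T = 41 \cdot \frac{11}{64} = \frac{451}{64}$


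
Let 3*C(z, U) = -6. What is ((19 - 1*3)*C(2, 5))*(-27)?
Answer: 864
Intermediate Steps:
C(z, U) = -2 (C(z, U) = (⅓)*(-6) = -2)
((19 - 1*3)*C(2, 5))*(-27) = ((19 - 1*3)*(-2))*(-27) = ((19 - 3)*(-2))*(-27) = (16*(-2))*(-27) = -32*(-27) = 864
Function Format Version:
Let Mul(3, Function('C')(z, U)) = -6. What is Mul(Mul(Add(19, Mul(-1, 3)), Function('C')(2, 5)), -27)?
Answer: 864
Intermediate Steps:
Function('C')(z, U) = -2 (Function('C')(z, U) = Mul(Rational(1, 3), -6) = -2)
Mul(Mul(Add(19, Mul(-1, 3)), Function('C')(2, 5)), -27) = Mul(Mul(Add(19, Mul(-1, 3)), -2), -27) = Mul(Mul(Add(19, -3), -2), -27) = Mul(Mul(16, -2), -27) = Mul(-32, -27) = 864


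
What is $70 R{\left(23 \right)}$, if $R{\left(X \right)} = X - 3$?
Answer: $1400$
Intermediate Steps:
$R{\left(X \right)} = -3 + X$ ($R{\left(X \right)} = X - 3 = -3 + X$)
$70 R{\left(23 \right)} = 70 \left(-3 + 23\right) = 70 \cdot 20 = 1400$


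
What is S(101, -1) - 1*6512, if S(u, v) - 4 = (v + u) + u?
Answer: -6307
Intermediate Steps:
S(u, v) = 4 + v + 2*u (S(u, v) = 4 + ((v + u) + u) = 4 + ((u + v) + u) = 4 + (v + 2*u) = 4 + v + 2*u)
S(101, -1) - 1*6512 = (4 - 1 + 2*101) - 1*6512 = (4 - 1 + 202) - 6512 = 205 - 6512 = -6307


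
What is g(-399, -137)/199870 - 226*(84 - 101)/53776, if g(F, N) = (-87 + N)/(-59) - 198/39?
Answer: 147231726537/2060969098760 ≈ 0.071438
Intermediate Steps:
g(F, N) = -2763/767 - N/59 (g(F, N) = (-87 + N)*(-1/59) - 198*1/39 = (87/59 - N/59) - 66/13 = -2763/767 - N/59)
g(-399, -137)/199870 - 226*(84 - 101)/53776 = (-2763/767 - 1/59*(-137))/199870 - 226*(84 - 101)/53776 = (-2763/767 + 137/59)*(1/199870) - 226*(-17)*(1/53776) = -982/767*1/199870 + 3842*(1/53776) = -491/76650145 + 1921/26888 = 147231726537/2060969098760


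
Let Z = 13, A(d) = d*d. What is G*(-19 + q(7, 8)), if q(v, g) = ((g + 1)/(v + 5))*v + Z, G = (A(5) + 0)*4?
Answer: -75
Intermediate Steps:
A(d) = d**2
G = 100 (G = (5**2 + 0)*4 = (25 + 0)*4 = 25*4 = 100)
q(v, g) = 13 + v*(1 + g)/(5 + v) (q(v, g) = ((g + 1)/(v + 5))*v + 13 = ((1 + g)/(5 + v))*v + 13 = v*(1 + g)/(5 + v) + 13 = 13 + v*(1 + g)/(5 + v))
G*(-19 + q(7, 8)) = 100*(-19 + (65 + 14*7 + 8*7)/(5 + 7)) = 100*(-19 + (65 + 98 + 56)/12) = 100*(-19 + (1/12)*219) = 100*(-19 + 73/4) = 100*(-3/4) = -75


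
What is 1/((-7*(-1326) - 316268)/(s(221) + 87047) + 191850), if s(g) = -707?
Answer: 43170/8282011007 ≈ 5.2125e-6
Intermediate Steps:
1/((-7*(-1326) - 316268)/(s(221) + 87047) + 191850) = 1/((-7*(-1326) - 316268)/(-707 + 87047) + 191850) = 1/((9282 - 316268)/86340 + 191850) = 1/(-306986*1/86340 + 191850) = 1/(-153493/43170 + 191850) = 1/(8282011007/43170) = 43170/8282011007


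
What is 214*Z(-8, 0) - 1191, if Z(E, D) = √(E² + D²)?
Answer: 521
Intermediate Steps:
Z(E, D) = √(D² + E²)
214*Z(-8, 0) - 1191 = 214*√(0² + (-8)²) - 1191 = 214*√(0 + 64) - 1191 = 214*√64 - 1191 = 214*8 - 1191 = 1712 - 1191 = 521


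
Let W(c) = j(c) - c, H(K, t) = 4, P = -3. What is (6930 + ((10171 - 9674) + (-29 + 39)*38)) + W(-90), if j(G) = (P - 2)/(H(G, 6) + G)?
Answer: 679147/86 ≈ 7897.1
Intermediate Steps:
j(G) = -5/(4 + G) (j(G) = (-3 - 2)/(4 + G) = -5/(4 + G))
W(c) = -c - 5/(4 + c) (W(c) = -5/(4 + c) - c = -c - 5/(4 + c))
(6930 + ((10171 - 9674) + (-29 + 39)*38)) + W(-90) = (6930 + ((10171 - 9674) + (-29 + 39)*38)) + (-5 - 1*(-90)*(4 - 90))/(4 - 90) = (6930 + (497 + 10*38)) + (-5 - 1*(-90)*(-86))/(-86) = (6930 + (497 + 380)) - (-5 - 7740)/86 = (6930 + 877) - 1/86*(-7745) = 7807 + 7745/86 = 679147/86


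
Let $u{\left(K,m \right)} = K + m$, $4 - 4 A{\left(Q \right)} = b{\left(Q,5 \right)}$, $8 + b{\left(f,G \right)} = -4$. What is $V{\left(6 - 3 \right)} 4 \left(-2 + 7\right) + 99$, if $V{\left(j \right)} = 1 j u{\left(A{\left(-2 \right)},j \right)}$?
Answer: $519$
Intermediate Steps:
$b{\left(f,G \right)} = -12$ ($b{\left(f,G \right)} = -8 - 4 = -12$)
$A{\left(Q \right)} = 4$ ($A{\left(Q \right)} = 1 - -3 = 1 + 3 = 4$)
$V{\left(j \right)} = j \left(4 + j\right)$ ($V{\left(j \right)} = 1 j \left(4 + j\right) = j \left(4 + j\right)$)
$V{\left(6 - 3 \right)} 4 \left(-2 + 7\right) + 99 = \left(6 - 3\right) \left(4 + \left(6 - 3\right)\right) 4 \left(-2 + 7\right) + 99 = \left(6 - 3\right) \left(4 + \left(6 - 3\right)\right) 4 \cdot 5 + 99 = 3 \left(4 + 3\right) 20 + 99 = 3 \cdot 7 \cdot 20 + 99 = 21 \cdot 20 + 99 = 420 + 99 = 519$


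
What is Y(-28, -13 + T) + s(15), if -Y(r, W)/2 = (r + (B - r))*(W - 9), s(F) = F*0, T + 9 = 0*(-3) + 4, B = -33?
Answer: -1782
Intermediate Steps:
T = -5 (T = -9 + (0*(-3) + 4) = -9 + (0 + 4) = -9 + 4 = -5)
s(F) = 0
Y(r, W) = -594 + 66*W (Y(r, W) = -2*(r + (-33 - r))*(W - 9) = -(-66)*(-9 + W) = -2*(297 - 33*W) = -594 + 66*W)
Y(-28, -13 + T) + s(15) = (-594 + 66*(-13 - 5)) + 0 = (-594 + 66*(-18)) + 0 = (-594 - 1188) + 0 = -1782 + 0 = -1782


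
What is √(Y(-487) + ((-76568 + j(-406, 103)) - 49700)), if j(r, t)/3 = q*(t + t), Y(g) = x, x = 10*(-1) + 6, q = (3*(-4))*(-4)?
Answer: 4*I*√6038 ≈ 310.82*I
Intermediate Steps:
q = 48 (q = -12*(-4) = 48)
x = -4 (x = -10 + 6 = -4)
Y(g) = -4
j(r, t) = 288*t (j(r, t) = 3*(48*(t + t)) = 3*(48*(2*t)) = 3*(96*t) = 288*t)
√(Y(-487) + ((-76568 + j(-406, 103)) - 49700)) = √(-4 + ((-76568 + 288*103) - 49700)) = √(-4 + ((-76568 + 29664) - 49700)) = √(-4 + (-46904 - 49700)) = √(-4 - 96604) = √(-96608) = 4*I*√6038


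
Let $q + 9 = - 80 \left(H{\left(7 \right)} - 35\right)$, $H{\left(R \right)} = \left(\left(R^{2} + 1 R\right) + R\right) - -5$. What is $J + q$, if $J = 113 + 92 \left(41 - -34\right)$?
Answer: $4364$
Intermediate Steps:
$H{\left(R \right)} = 5 + R^{2} + 2 R$ ($H{\left(R \right)} = \left(\left(R^{2} + R\right) + R\right) + 5 = \left(\left(R + R^{2}\right) + R\right) + 5 = \left(R^{2} + 2 R\right) + 5 = 5 + R^{2} + 2 R$)
$J = 7013$ ($J = 113 + 92 \left(41 + 34\right) = 113 + 92 \cdot 75 = 113 + 6900 = 7013$)
$q = -2649$ ($q = -9 - 80 \left(\left(5 + 7^{2} + 2 \cdot 7\right) - 35\right) = -9 - 80 \left(\left(5 + 49 + 14\right) - 35\right) = -9 - 80 \left(68 - 35\right) = -9 - 2640 = -2649$)
$J + q = 7013 - 2649 = 4364$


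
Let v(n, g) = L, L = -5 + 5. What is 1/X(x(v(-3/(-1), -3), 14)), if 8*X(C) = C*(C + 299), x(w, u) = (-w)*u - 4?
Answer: -2/295 ≈ -0.0067797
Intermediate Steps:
L = 0
v(n, g) = 0
x(w, u) = -4 - u*w (x(w, u) = -u*w - 4 = -4 - u*w)
X(C) = C*(299 + C)/8 (X(C) = (C*(C + 299))/8 = (C*(299 + C))/8 = C*(299 + C)/8)
1/X(x(v(-3/(-1), -3), 14)) = 1/((-4 - 1*14*0)*(299 + (-4 - 1*14*0))/8) = 1/((-4 + 0)*(299 + (-4 + 0))/8) = 1/((⅛)*(-4)*(299 - 4)) = 1/((⅛)*(-4)*295) = 1/(-295/2) = -2/295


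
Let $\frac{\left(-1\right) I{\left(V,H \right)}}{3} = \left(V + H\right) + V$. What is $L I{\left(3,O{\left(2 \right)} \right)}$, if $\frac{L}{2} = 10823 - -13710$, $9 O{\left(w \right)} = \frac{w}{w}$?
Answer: $- \frac{2698630}{3} \approx -8.9954 \cdot 10^{5}$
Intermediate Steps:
$O{\left(w \right)} = \frac{1}{9}$ ($O{\left(w \right)} = \frac{w \frac{1}{w}}{9} = \frac{1}{9} \cdot 1 = \frac{1}{9}$)
$I{\left(V,H \right)} = - 6 V - 3 H$ ($I{\left(V,H \right)} = - 3 \left(\left(V + H\right) + V\right) = - 3 \left(\left(H + V\right) + V\right) = - 3 \left(H + 2 V\right) = - 6 V - 3 H$)
$L = 49066$ ($L = 2 \left(10823 - -13710\right) = 2 \left(10823 + 13710\right) = 2 \cdot 24533 = 49066$)
$L I{\left(3,O{\left(2 \right)} \right)} = 49066 \left(\left(-6\right) 3 - \frac{1}{3}\right) = 49066 \left(-18 - \frac{1}{3}\right) = 49066 \left(- \frac{55}{3}\right) = - \frac{2698630}{3}$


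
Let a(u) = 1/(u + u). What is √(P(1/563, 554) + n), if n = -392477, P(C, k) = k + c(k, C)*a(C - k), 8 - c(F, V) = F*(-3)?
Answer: 4*I*√2382955721513058/311901 ≈ 626.04*I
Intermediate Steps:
c(F, V) = 8 + 3*F (c(F, V) = 8 - F*(-3) = 8 - (-3)*F = 8 + 3*F)
a(u) = 1/(2*u)
P(C, k) = k + (8 + 3*k)/(2*(C - k)) (P(C, k) = k + (8 + 3*k)*(1/(2*(C - k))) = k + (8 + 3*k)/(2*(C - k)))
√(P(1/563, 554) + n) = √((4 + (3/2)*554 + 554*(1/563 - 1*554))/(1/563 - 1*554) - 392477) = √((4 + 831 + 554*(1/563 - 554))/(1/563 - 554) - 392477) = √((4 + 831 + 554*(-311901/563))/(-311901/563) - 392477) = √(-563*(4 + 831 - 172793154/563)/311901 - 392477) = √(-563/311901*(-172323049/563) - 392477) = √(172323049/311901 - 392477) = √(-122241645728/311901) = 4*I*√2382955721513058/311901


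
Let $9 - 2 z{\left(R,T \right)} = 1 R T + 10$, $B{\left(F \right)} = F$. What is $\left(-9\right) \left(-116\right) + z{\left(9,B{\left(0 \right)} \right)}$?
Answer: $\frac{2087}{2} \approx 1043.5$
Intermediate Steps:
$z{\left(R,T \right)} = - \frac{1}{2} - \frac{R T}{2}$ ($z{\left(R,T \right)} = \frac{9}{2} - \frac{1 R T + 10}{2} = \frac{9}{2} - \frac{R T + 10}{2} = \frac{9}{2} - \frac{10 + R T}{2} = \frac{9}{2} - \left(5 + \frac{R T}{2}\right) = - \frac{1}{2} - \frac{R T}{2}$)
$\left(-9\right) \left(-116\right) + z{\left(9,B{\left(0 \right)} \right)} = \left(-9\right) \left(-116\right) - \left(\frac{1}{2} + \frac{9}{2} \cdot 0\right) = 1044 + \left(- \frac{1}{2} + 0\right) = 1044 - \frac{1}{2} = \frac{2087}{2}$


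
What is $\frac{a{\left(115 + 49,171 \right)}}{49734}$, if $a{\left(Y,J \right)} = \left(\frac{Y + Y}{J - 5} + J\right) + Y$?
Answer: $\frac{9323}{1375974} \approx 0.0067756$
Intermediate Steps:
$a{\left(Y,J \right)} = J + Y + \frac{2 Y}{-5 + J}$ ($a{\left(Y,J \right)} = \left(\frac{2 Y}{-5 + J} + J\right) + Y = \left(J + \frac{2 Y}{-5 + J}\right) + Y = J + Y + \frac{2 Y}{-5 + J}$)
$\frac{a{\left(115 + 49,171 \right)}}{49734} = \frac{\frac{1}{-5 + 171} \left(171^{2} - 855 - 3 \left(115 + 49\right) + 171 \left(115 + 49\right)\right)}{49734} = \frac{29241 - 855 - 492 + 171 \cdot 164}{166} \cdot \frac{1}{49734} = \frac{29241 - 855 - 492 + 28044}{166} \cdot \frac{1}{49734} = \frac{1}{166} \cdot 55938 \cdot \frac{1}{49734} = \frac{27969}{83} \cdot \frac{1}{49734} = \frac{9323}{1375974}$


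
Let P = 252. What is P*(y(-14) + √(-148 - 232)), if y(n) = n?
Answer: -3528 + 504*I*√95 ≈ -3528.0 + 4912.4*I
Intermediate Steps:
P*(y(-14) + √(-148 - 232)) = 252*(-14 + √(-148 - 232)) = 252*(-14 + √(-380)) = 252*(-14 + 2*I*√95) = -3528 + 504*I*√95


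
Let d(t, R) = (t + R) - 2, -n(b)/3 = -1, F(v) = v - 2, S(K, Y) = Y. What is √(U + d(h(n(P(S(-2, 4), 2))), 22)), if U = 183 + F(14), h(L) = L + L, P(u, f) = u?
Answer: √221 ≈ 14.866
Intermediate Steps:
F(v) = -2 + v
n(b) = 3 (n(b) = -3*(-1) = 3)
h(L) = 2*L
d(t, R) = -2 + R + t (d(t, R) = (R + t) - 2 = -2 + R + t)
U = 195 (U = 183 + (-2 + 14) = 183 + 12 = 195)
√(U + d(h(n(P(S(-2, 4), 2))), 22)) = √(195 + (-2 + 22 + 2*3)) = √(195 + (-2 + 22 + 6)) = √(195 + 26) = √221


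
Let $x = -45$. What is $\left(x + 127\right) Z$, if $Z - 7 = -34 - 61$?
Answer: $-7216$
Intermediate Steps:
$Z = -88$ ($Z = 7 - 95 = -88$)
$\left(x + 127\right) Z = \left(-45 + 127\right) \left(-88\right) = 82 \left(-88\right) = -7216$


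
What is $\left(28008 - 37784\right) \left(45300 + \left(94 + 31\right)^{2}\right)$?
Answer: $-595602800$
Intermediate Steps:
$\left(28008 - 37784\right) \left(45300 + \left(94 + 31\right)^{2}\right) = - 9776 \left(45300 + 125^{2}\right) = - 9776 \left(45300 + 15625\right) = \left(-9776\right) 60925 = -595602800$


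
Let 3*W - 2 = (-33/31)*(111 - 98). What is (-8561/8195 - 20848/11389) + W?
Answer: -59209762562/8679955515 ≈ -6.8214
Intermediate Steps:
W = -367/93 (W = ⅔ + ((-33/31)*(111 - 98))/3 = ⅔ + (-33*1/31*13)/3 = ⅔ + (-33/31*13)/3 = ⅔ + (⅓)*(-429/31) = ⅔ - 143/31 = -367/93 ≈ -3.9462)
(-8561/8195 - 20848/11389) + W = (-8561/8195 - 20848/11389) - 367/93 = -268350589/93332855 - 367/93 = -59209762562/8679955515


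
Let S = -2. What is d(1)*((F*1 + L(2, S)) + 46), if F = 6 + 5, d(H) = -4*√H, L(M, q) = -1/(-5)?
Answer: -1144/5 ≈ -228.80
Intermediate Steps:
L(M, q) = ⅕ (L(M, q) = -1*(-⅕) = ⅕)
F = 11
d(1)*((F*1 + L(2, S)) + 46) = (-4*√1)*((11*1 + ⅕) + 46) = (-4*1)*((11 + ⅕) + 46) = -4*(56/5 + 46) = -4*286/5 = -1144/5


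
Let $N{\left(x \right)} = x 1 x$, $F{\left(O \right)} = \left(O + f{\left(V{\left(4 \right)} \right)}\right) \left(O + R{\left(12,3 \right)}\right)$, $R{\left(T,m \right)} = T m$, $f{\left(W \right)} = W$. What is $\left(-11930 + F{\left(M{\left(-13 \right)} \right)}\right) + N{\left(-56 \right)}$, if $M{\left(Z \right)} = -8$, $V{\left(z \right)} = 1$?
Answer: $-8990$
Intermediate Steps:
$F{\left(O \right)} = \left(1 + O\right) \left(36 + O\right)$ ($F{\left(O \right)} = \left(O + 1\right) \left(O + 12 \cdot 3\right) = \left(1 + O\right) \left(O + 36\right) = \left(1 + O\right) \left(36 + O\right)$)
$N{\left(x \right)} = x^{2}$ ($N{\left(x \right)} = x x = x^{2}$)
$\left(-11930 + F{\left(M{\left(-13 \right)} \right)}\right) + N{\left(-56 \right)} = \left(-11930 + \left(36 + \left(-8\right)^{2} + 37 \left(-8\right)\right)\right) + \left(-56\right)^{2} = \left(-11930 + \left(36 + 64 - 296\right)\right) + 3136 = \left(-11930 - 196\right) + 3136 = -12126 + 3136 = -8990$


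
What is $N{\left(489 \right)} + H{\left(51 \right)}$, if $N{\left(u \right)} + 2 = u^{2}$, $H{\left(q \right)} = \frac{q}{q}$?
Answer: $239120$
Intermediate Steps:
$H{\left(q \right)} = 1$
$N{\left(u \right)} = -2 + u^{2}$
$N{\left(489 \right)} + H{\left(51 \right)} = \left(-2 + 489^{2}\right) + 1 = \left(-2 + 239121\right) + 1 = 239119 + 1 = 239120$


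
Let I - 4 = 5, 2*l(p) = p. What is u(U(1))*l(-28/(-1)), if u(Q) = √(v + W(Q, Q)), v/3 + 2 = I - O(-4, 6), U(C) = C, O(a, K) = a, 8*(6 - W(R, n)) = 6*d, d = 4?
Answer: 84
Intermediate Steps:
W(R, n) = 3 (W(R, n) = 6 - 3*4/4 = 6 - ⅛*24 = 6 - 3 = 3)
l(p) = p/2
I = 9 (I = 4 + 5 = 9)
v = 33 (v = -6 + 3*(9 - 1*(-4)) = -6 + 3*(9 + 4) = -6 + 3*13 = -6 + 39 = 33)
u(Q) = 6 (u(Q) = √(33 + 3) = √36 = 6)
u(U(1))*l(-28/(-1)) = 6*((-28/(-1))/2) = 6*((-28*(-1))/2) = 6*((½)*28) = 6*14 = 84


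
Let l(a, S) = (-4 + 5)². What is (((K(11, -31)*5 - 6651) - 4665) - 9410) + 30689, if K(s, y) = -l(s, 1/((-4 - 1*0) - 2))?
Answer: 9958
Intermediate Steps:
l(a, S) = 1 (l(a, S) = 1² = 1)
K(s, y) = -1 (K(s, y) = -1*1 = -1)
(((K(11, -31)*5 - 6651) - 4665) - 9410) + 30689 = (((-1*5 - 6651) - 4665) - 9410) + 30689 = (((-5 - 6651) - 4665) - 9410) + 30689 = ((-6656 - 4665) - 9410) + 30689 = (-11321 - 9410) + 30689 = -20731 + 30689 = 9958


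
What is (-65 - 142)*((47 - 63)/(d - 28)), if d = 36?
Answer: 414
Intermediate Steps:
(-65 - 142)*((47 - 63)/(d - 28)) = (-65 - 142)*((47 - 63)/(36 - 28)) = -(-3312)/8 = -207*(-2) = 414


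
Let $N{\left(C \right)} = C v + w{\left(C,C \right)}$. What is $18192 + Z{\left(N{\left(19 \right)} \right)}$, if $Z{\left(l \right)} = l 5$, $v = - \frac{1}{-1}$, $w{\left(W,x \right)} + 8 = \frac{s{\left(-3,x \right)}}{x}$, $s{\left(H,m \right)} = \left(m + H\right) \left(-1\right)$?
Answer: $\frac{346613}{19} \approx 18243.0$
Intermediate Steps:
$s{\left(H,m \right)} = - H - m$ ($s{\left(H,m \right)} = \left(H + m\right) \left(-1\right) = - H - m$)
$w{\left(W,x \right)} = -8 + \frac{3 - x}{x}$ ($w{\left(W,x \right)} = -8 + \frac{\left(-1\right) \left(-3\right) - x}{x} = -8 + \frac{3 - x}{x}$)
$v = 1$ ($v = \left(-1\right) \left(-1\right) = 1$)
$N{\left(C \right)} = -9 + C + \frac{3}{C}$ ($N{\left(C \right)} = C 1 - \left(9 - \frac{3}{C}\right) = C - \left(9 - \frac{3}{C}\right) = -9 + C + \frac{3}{C}$)
$Z{\left(l \right)} = 5 l$
$18192 + Z{\left(N{\left(19 \right)} \right)} = 18192 + 5 \left(-9 + 19 + \frac{3}{19}\right) = 18192 + 5 \cdot \frac{193}{19} = 18192 + \frac{965}{19} = \frac{346613}{19}$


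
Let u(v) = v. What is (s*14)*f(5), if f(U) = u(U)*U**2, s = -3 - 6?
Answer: -15750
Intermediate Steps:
s = -9
f(U) = U**3 (f(U) = U*U**2 = U**3)
(s*14)*f(5) = -9*14*5**3 = -126*125 = -15750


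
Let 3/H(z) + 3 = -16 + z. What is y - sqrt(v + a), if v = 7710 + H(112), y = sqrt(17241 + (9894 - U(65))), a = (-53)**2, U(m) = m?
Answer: sqrt(27070) - sqrt(10108790)/31 ≈ 61.967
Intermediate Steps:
a = 2809
y = sqrt(27070) (y = sqrt(17241 + (9894 - 1*65)) = sqrt(17241 + (9894 - 65)) = sqrt(17241 + 9829) = sqrt(27070) ≈ 164.53)
H(z) = 3/(-19 + z) (H(z) = 3/(-3 + (-16 + z)) = 3/(-19 + z))
v = 239011/31 (v = 7710 + 3/(-19 + 112) = 7710 + 3/93 = 7710 + 3*(1/93) = 7710 + 1/31 = 239011/31 ≈ 7710.0)
y - sqrt(v + a) = sqrt(27070) - sqrt(239011/31 + 2809) = sqrt(27070) - sqrt(326090/31) = sqrt(27070) - sqrt(10108790)/31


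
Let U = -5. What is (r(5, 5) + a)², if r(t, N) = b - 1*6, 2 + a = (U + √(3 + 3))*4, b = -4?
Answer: 1120 - 256*√6 ≈ 492.93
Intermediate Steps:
a = -22 + 4*√6 (a = -2 + (-5 + √(3 + 3))*4 = -2 + (-5 + √6)*4 = -2 + (-20 + 4*√6) = -22 + 4*√6 ≈ -12.202)
r(t, N) = -10 (r(t, N) = -4 - 1*6 = -4 - 6 = -10)
(r(5, 5) + a)² = (-10 + (-22 + 4*√6))² = (-32 + 4*√6)²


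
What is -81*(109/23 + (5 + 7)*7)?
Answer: -165321/23 ≈ -7187.9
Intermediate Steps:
-81*(109/23 + (5 + 7)*7) = -81*(109*(1/23) + 12*7) = -81*(109/23 + 84) = -81*2041/23 = -165321/23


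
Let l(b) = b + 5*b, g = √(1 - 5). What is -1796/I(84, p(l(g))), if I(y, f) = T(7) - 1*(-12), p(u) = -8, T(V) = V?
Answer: -1796/19 ≈ -94.526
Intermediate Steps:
g = 2*I (g = √(-4) = 2*I ≈ 2.0*I)
l(b) = 6*b
I(y, f) = 19 (I(y, f) = 7 - 1*(-12) = 7 + 12 = 19)
-1796/I(84, p(l(g))) = -1796/19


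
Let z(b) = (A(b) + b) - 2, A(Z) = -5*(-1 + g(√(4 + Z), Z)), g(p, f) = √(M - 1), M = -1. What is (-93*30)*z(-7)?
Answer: 11160 + 13950*I*√2 ≈ 11160.0 + 19728.0*I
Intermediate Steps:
g(p, f) = I*√2 (g(p, f) = √(-1 - 1) = √(-2) = I*√2)
A(Z) = 5 - 5*I*√2 (A(Z) = -5*(-1 + I*√2) = 5 - 5*I*√2)
z(b) = 3 + b - 5*I*√2 (z(b) = ((5 - 5*I*√2) + b) - 2 = (5 + b - 5*I*√2) - 2 = 3 + b - 5*I*√2)
(-93*30)*z(-7) = (-93*30)*(3 - 7 - 5*I*√2) = -2790*(-4 - 5*I*√2) = 11160 + 13950*I*√2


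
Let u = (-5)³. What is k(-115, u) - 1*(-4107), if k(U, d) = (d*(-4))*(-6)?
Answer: 1107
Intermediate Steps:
u = -125
k(U, d) = 24*d (k(U, d) = -4*d*(-6) = 24*d)
k(-115, u) - 1*(-4107) = 24*(-125) - 1*(-4107) = -3000 + 4107 = 1107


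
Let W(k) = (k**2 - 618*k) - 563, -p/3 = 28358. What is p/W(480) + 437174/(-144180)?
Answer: -769934791/437802570 ≈ -1.7586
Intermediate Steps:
p = -85074 (p = -3*28358 = -85074)
W(k) = -563 + k**2 - 618*k
p/W(480) + 437174/(-144180) = -85074/(-563 + 480**2 - 618*480) + 437174/(-144180) = -85074/(-563 + 230400 - 296640) + 437174*(-1/144180) = -85074/(-66803) - 218587/72090 = -85074*(-1/66803) - 218587/72090 = 7734/6073 - 218587/72090 = -769934791/437802570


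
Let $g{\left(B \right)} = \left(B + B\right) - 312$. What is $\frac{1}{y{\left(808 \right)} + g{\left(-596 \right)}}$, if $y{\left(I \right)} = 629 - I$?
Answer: $- \frac{1}{1683} \approx -0.00059418$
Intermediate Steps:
$g{\left(B \right)} = -312 + 2 B$ ($g{\left(B \right)} = 2 B - 312 = -312 + 2 B$)
$\frac{1}{y{\left(808 \right)} + g{\left(-596 \right)}} = \frac{1}{\left(629 - 808\right) + \left(-312 + 2 \left(-596\right)\right)} = \frac{1}{\left(629 - 808\right) - 1504} = \frac{1}{-179 - 1504} = \frac{1}{-1683} = - \frac{1}{1683}$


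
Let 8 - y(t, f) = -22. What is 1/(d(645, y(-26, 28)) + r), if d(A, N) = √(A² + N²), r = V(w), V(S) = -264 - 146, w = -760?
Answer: 82/49765 + 3*√1853/49765 ≈ 0.0042427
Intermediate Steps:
V(S) = -410
y(t, f) = 30 (y(t, f) = 8 - 1*(-22) = 8 + 22 = 30)
r = -410
1/(d(645, y(-26, 28)) + r) = 1/(√(645² + 30²) - 410) = 1/(√(416025 + 900) - 410) = 1/(√416925 - 410) = 1/(15*√1853 - 410) = 1/(-410 + 15*√1853)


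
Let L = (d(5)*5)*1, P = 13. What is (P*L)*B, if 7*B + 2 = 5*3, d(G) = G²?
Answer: 21125/7 ≈ 3017.9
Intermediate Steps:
L = 125 (L = (5²*5)*1 = (25*5)*1 = 125*1 = 125)
B = 13/7 (B = -2/7 + (5*3)/7 = -2/7 + (⅐)*15 = -2/7 + 15/7 = 13/7 ≈ 1.8571)
(P*L)*B = (13*125)*(13/7) = 1625*(13/7) = 21125/7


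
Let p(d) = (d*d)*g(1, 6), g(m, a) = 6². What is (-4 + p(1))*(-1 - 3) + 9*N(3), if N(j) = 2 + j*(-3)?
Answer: -191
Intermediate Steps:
g(m, a) = 36
p(d) = 36*d² (p(d) = (d*d)*36 = d²*36 = 36*d²)
N(j) = 2 - 3*j
(-4 + p(1))*(-1 - 3) + 9*N(3) = (-4 + 36*1²)*(-1 - 3) + 9*(2 - 3*3) = (-4 + 36*1)*(-4) + 9*(2 - 9) = (-4 + 36)*(-4) + 9*(-7) = 32*(-4) - 63 = -128 - 63 = -191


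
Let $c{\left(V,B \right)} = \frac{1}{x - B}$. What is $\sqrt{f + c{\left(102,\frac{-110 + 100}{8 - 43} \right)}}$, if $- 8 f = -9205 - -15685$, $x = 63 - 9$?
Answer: $\frac{i \sqrt{28627982}}{188} \approx 28.46 i$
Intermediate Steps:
$x = 54$
$f = -810$ ($f = - \frac{-9205 - -15685}{8} = - \frac{-9205 + 15685}{8} = \left(- \frac{1}{8}\right) 6480 = -810$)
$c{\left(V,B \right)} = \frac{1}{54 - B}$
$\sqrt{f + c{\left(102,\frac{-110 + 100}{8 - 43} \right)}} = \sqrt{-810 - \frac{1}{-54 + \frac{-110 + 100}{8 - 43}}} = \sqrt{-810 - \frac{1}{-54 - \frac{10}{-35}}} = \sqrt{-810 - \frac{1}{-54 - - \frac{2}{7}}} = \sqrt{-810 - \frac{1}{-54 + \frac{2}{7}}} = \sqrt{-810 - \frac{1}{- \frac{376}{7}}} = \sqrt{-810 - - \frac{7}{376}} = \sqrt{-810 + \frac{7}{376}} = \sqrt{- \frac{304553}{376}} = \frac{i \sqrt{28627982}}{188}$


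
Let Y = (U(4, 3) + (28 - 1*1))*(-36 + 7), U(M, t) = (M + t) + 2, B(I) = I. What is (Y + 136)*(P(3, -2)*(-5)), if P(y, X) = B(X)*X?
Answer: 18160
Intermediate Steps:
P(y, X) = X**2 (P(y, X) = X*X = X**2)
U(M, t) = 2 + M + t
Y = -1044 (Y = ((2 + 4 + 3) + (28 - 1*1))*(-36 + 7) = (9 + (28 - 1))*(-29) = (9 + 27)*(-29) = 36*(-29) = -1044)
(Y + 136)*(P(3, -2)*(-5)) = (-1044 + 136)*((-2)**2*(-5)) = -3632*(-5) = -908*(-20) = 18160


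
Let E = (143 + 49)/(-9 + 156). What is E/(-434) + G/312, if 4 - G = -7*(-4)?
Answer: -11049/138229 ≈ -0.079933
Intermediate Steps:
G = -24 (G = 4 - (-7)*(-4) = 4 - 1*28 = 4 - 28 = -24)
E = 64/49 (E = 192/147 = 192*(1/147) = 64/49 ≈ 1.3061)
E/(-434) + G/312 = (64/49)/(-434) - 24/312 = (64/49)*(-1/434) - 24*1/312 = -32/10633 - 1/13 = -11049/138229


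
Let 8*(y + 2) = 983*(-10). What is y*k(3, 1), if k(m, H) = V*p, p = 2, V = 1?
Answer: -4923/2 ≈ -2461.5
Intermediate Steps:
k(m, H) = 2 (k(m, H) = 1*2 = 2)
y = -4923/4 (y = -2 + (983*(-10))/8 = -2 + (1/8)*(-9830) = -2 - 4915/4 = -4923/4 ≈ -1230.8)
y*k(3, 1) = -4923/4*2 = -4923/2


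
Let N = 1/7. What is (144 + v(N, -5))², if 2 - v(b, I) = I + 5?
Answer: 21316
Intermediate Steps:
N = ⅐ (N = 1*(⅐) = ⅐ ≈ 0.14286)
v(b, I) = -3 - I (v(b, I) = 2 - (I + 5) = 2 - (5 + I) = 2 + (-5 - I) = -3 - I)
(144 + v(N, -5))² = (144 + (-3 - 1*(-5)))² = (144 + (-3 + 5))² = (144 + 2)² = 146² = 21316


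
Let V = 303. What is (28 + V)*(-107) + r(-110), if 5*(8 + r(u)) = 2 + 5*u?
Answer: -177673/5 ≈ -35535.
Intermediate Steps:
r(u) = -38/5 + u (r(u) = -8 + (2 + 5*u)/5 = -8 + (⅖ + u) = -38/5 + u)
(28 + V)*(-107) + r(-110) = (28 + 303)*(-107) + (-38/5 - 110) = 331*(-107) - 588/5 = -35417 - 588/5 = -177673/5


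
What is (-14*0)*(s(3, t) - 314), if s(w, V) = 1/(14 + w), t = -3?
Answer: 0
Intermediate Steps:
(-14*0)*(s(3, t) - 314) = (-14*0)*(1/(14 + 3) - 314) = 0*(1/17 - 314) = 0*(-5337/17) = 0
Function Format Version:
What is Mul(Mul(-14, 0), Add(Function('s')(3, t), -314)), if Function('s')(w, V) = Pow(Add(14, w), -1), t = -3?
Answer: 0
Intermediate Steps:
Mul(Mul(-14, 0), Add(Function('s')(3, t), -314)) = Mul(Mul(-14, 0), Add(Pow(Add(14, 3), -1), -314)) = Mul(0, Add(Pow(17, -1), -314)) = Mul(0, Add(Rational(1, 17), -314)) = Mul(0, Rational(-5337, 17)) = 0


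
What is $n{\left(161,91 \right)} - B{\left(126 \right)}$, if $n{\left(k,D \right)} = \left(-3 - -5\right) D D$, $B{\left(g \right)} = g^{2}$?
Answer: $686$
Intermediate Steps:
$n{\left(k,D \right)} = 2 D^{2}$ ($n{\left(k,D \right)} = \left(-3 + 5\right) D D = 2 D D = 2 D^{2}$)
$n{\left(161,91 \right)} - B{\left(126 \right)} = 2 \cdot 91^{2} - 126^{2} = 2 \cdot 8281 - 15876 = 16562 - 15876 = 686$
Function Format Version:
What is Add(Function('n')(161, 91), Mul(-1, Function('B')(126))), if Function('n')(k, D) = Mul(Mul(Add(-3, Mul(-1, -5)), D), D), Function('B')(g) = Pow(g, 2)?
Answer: 686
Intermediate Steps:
Function('n')(k, D) = Mul(2, Pow(D, 2)) (Function('n')(k, D) = Mul(Mul(Add(-3, 5), D), D) = Mul(Mul(2, D), D) = Mul(2, Pow(D, 2)))
Add(Function('n')(161, 91), Mul(-1, Function('B')(126))) = Add(Mul(2, Pow(91, 2)), Mul(-1, Pow(126, 2))) = Add(Mul(2, 8281), Mul(-1, 15876)) = Add(16562, -15876) = 686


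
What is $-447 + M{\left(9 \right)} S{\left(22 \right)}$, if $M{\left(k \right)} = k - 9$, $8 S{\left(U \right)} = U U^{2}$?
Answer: $-447$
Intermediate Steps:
$S{\left(U \right)} = \frac{U^{3}}{8}$ ($S{\left(U \right)} = \frac{U U^{2}}{8} = \frac{U^{3}}{8}$)
$M{\left(k \right)} = -9 + k$ ($M{\left(k \right)} = k - 9 = -9 + k$)
$-447 + M{\left(9 \right)} S{\left(22 \right)} = -447 + \left(-9 + 9\right) \frac{22^{3}}{8} = -447 + 0 \cdot \frac{1}{8} \cdot 10648 = -447 + 0 \cdot 1331 = -447 + 0 = -447$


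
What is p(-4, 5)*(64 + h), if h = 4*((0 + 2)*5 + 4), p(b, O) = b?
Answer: -480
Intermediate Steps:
h = 56 (h = 4*(2*5 + 4) = 4*(10 + 4) = 4*14 = 56)
p(-4, 5)*(64 + h) = -4*(64 + 56) = -4*120 = -480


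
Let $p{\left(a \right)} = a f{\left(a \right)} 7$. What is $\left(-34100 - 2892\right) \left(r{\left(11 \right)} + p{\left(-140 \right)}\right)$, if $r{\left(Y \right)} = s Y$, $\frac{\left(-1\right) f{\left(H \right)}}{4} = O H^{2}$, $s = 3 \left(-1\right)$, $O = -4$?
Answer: $11368678596736$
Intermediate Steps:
$s = -3$
$f{\left(H \right)} = 16 H^{2}$ ($f{\left(H \right)} = - 4 \left(- 4 H^{2}\right) = 16 H^{2}$)
$p{\left(a \right)} = 112 a^{3}$ ($p{\left(a \right)} = a 16 a^{2} \cdot 7 = 16 a^{3} \cdot 7 = 112 a^{3}$)
$r{\left(Y \right)} = - 3 Y$
$\left(-34100 - 2892\right) \left(r{\left(11 \right)} + p{\left(-140 \right)}\right) = \left(-34100 - 2892\right) \left(\left(-3\right) 11 + 112 \left(-140\right)^{3}\right) = - 36992 \left(-33 + 112 \left(-2744000\right)\right) = - 36992 \left(-33 - 307328000\right) = \left(-36992\right) \left(-307328033\right) = 11368678596736$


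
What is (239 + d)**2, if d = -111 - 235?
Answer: 11449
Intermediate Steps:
d = -346
(239 + d)**2 = (239 - 346)**2 = (-107)**2 = 11449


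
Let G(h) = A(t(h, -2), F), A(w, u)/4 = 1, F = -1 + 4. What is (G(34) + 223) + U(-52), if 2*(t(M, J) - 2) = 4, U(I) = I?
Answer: 175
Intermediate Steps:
F = 3
t(M, J) = 4 (t(M, J) = 2 + (½)*4 = 2 + 2 = 4)
A(w, u) = 4 (A(w, u) = 4*1 = 4)
G(h) = 4
(G(34) + 223) + U(-52) = (4 + 223) - 52 = 227 - 52 = 175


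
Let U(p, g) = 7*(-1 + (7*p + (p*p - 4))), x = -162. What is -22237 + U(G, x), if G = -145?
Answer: 117798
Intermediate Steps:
U(p, g) = -35 + 7*p² + 49*p (U(p, g) = 7*(-1 + (7*p + (p² - 4))) = 7*(-1 + (7*p + (-4 + p²))) = 7*(-1 + (-4 + p² + 7*p)) = 7*(-5 + p² + 7*p) = -35 + 7*p² + 49*p)
-22237 + U(G, x) = -22237 + (-35 + 7*(-145)² + 49*(-145)) = -22237 + (-35 + 7*21025 - 7105) = -22237 + (-35 + 147175 - 7105) = -22237 + 140035 = 117798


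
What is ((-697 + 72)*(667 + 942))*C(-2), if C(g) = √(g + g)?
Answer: -2011250*I ≈ -2.0113e+6*I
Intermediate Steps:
C(g) = √2*√g (C(g) = √(2*g) = √2*√g)
((-697 + 72)*(667 + 942))*C(-2) = ((-697 + 72)*(667 + 942))*(√2*√(-2)) = (-625*1609)*(√2*(I*√2)) = -2011250*I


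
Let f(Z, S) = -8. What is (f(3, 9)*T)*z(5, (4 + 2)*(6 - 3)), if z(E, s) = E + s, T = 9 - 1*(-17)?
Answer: -4784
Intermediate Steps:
T = 26 (T = 9 + 17 = 26)
(f(3, 9)*T)*z(5, (4 + 2)*(6 - 3)) = (-8*26)*(5 + (4 + 2)*(6 - 3)) = -208*(5 + 6*3) = -208*(5 + 18) = -208*23 = -4784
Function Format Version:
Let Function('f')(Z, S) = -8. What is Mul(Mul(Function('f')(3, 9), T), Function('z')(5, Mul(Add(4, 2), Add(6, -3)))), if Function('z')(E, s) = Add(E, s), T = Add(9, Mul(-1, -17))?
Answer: -4784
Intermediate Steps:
T = 26 (T = Add(9, 17) = 26)
Mul(Mul(Function('f')(3, 9), T), Function('z')(5, Mul(Add(4, 2), Add(6, -3)))) = Mul(Mul(-8, 26), Add(5, Mul(Add(4, 2), Add(6, -3)))) = Mul(-208, Add(5, Mul(6, 3))) = Mul(-208, Add(5, 18)) = Mul(-208, 23) = -4784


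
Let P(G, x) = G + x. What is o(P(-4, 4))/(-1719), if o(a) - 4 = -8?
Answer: 4/1719 ≈ 0.0023269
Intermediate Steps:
o(a) = -4 (o(a) = 4 - 8 = -4)
o(P(-4, 4))/(-1719) = -4/(-1719) = -4*(-1/1719) = 4/1719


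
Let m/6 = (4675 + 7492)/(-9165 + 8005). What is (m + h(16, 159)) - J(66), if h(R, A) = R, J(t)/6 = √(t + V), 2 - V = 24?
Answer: -27221/580 - 12*√11 ≈ -86.732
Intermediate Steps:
V = -22 (V = 2 - 1*24 = 2 - 24 = -22)
J(t) = 6*√(-22 + t) (J(t) = 6*√(t - 22) = 6*√(-22 + t))
m = -36501/580 (m = 6*((4675 + 7492)/(-9165 + 8005)) = 6*(12167/(-1160)) = 6*(12167*(-1/1160)) = 6*(-12167/1160) = -36501/580 ≈ -62.933)
(m + h(16, 159)) - J(66) = (-36501/580 + 16) - 6*√(-22 + 66) = -27221/580 - 6*√44 = -27221/580 - 6*2*√11 = -27221/580 - 12*√11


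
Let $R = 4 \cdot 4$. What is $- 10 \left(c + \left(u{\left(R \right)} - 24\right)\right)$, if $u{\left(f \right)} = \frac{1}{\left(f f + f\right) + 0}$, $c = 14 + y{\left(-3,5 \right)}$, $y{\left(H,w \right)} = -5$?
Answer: $\frac{20395}{136} \approx 149.96$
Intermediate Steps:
$R = 16$
$c = 9$ ($c = 14 - 5 = 9$)
$u{\left(f \right)} = \frac{1}{f + f^{2}}$ ($u{\left(f \right)} = \frac{1}{\left(f^{2} + f\right) + 0} = \frac{1}{\left(f + f^{2}\right) + 0} = \frac{1}{f + f^{2}}$)
$- 10 \left(c + \left(u{\left(R \right)} - 24\right)\right) = - 10 \left(9 - \left(24 - \frac{1}{16 \left(1 + 16\right)}\right)\right) = - 10 \left(9 - \left(24 - \frac{1}{16 \cdot 17}\right)\right) = - 10 \left(9 + \left(\frac{1}{16} \cdot \frac{1}{17} - 24\right)\right) = - 10 \left(9 + \left(\frac{1}{272} - 24\right)\right) = - 10 \left(9 - \frac{6527}{272}\right) = \left(-10\right) \left(- \frac{4079}{272}\right) = \frac{20395}{136}$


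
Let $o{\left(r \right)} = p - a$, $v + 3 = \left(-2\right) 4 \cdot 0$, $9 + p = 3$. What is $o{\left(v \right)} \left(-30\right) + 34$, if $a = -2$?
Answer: $154$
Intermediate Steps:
$p = -6$ ($p = -9 + 3 = -6$)
$v = -3$ ($v = -3 + \left(-2\right) 4 \cdot 0 = -3 - 0 = -3 + 0 = -3$)
$o{\left(r \right)} = -4$ ($o{\left(r \right)} = -6 - -2 = -6 + 2 = -4$)
$o{\left(v \right)} \left(-30\right) + 34 = \left(-4\right) \left(-30\right) + 34 = 120 + 34 = 154$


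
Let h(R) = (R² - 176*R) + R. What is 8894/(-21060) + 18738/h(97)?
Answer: -2960989/1021410 ≈ -2.8989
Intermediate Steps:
h(R) = R² - 175*R
8894/(-21060) + 18738/h(97) = 8894/(-21060) + 18738/((97*(-175 + 97))) = 8894*(-1/21060) + 18738/((97*(-78))) = -4447/10530 + 18738/(-7566) = -4447/10530 + 18738*(-1/7566) = -4447/10530 - 3123/1261 = -2960989/1021410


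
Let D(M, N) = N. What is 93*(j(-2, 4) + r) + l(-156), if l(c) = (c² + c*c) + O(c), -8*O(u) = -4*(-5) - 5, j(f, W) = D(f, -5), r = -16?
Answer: 373737/8 ≈ 46717.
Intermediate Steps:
j(f, W) = -5
O(u) = -15/8 (O(u) = -(-4*(-5) - 5)/8 = -(20 - 5)/8 = -⅛*15 = -15/8)
l(c) = -15/8 + 2*c² (l(c) = (c² + c*c) - 15/8 = (c² + c²) - 15/8 = 2*c² - 15/8 = -15/8 + 2*c²)
93*(j(-2, 4) + r) + l(-156) = 93*(-5 - 16) + (-15/8 + 2*(-156)²) = 93*(-21) + (-15/8 + 2*24336) = -1953 + (-15/8 + 48672) = -1953 + 389361/8 = 373737/8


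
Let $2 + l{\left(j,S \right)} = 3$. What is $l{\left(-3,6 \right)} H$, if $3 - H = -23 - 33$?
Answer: $59$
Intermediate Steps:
$l{\left(j,S \right)} = 1$ ($l{\left(j,S \right)} = -2 + 3 = 1$)
$H = 59$ ($H = 3 - \left(-23 - 33\right) = 3 - -56 = 3 + 56 = 59$)
$l{\left(-3,6 \right)} H = 1 \cdot 59 = 59$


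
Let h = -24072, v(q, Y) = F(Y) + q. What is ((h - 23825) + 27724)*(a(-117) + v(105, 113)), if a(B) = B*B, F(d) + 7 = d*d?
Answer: -535714188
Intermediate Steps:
F(d) = -7 + d**2 (F(d) = -7 + d*d = -7 + d**2)
a(B) = B**2
v(q, Y) = -7 + q + Y**2 (v(q, Y) = (-7 + Y**2) + q = -7 + q + Y**2)
((h - 23825) + 27724)*(a(-117) + v(105, 113)) = ((-24072 - 23825) + 27724)*((-117)**2 + (-7 + 105 + 113**2)) = (-47897 + 27724)*(13689 + (-7 + 105 + 12769)) = -20173*(13689 + 12867) = -20173*26556 = -535714188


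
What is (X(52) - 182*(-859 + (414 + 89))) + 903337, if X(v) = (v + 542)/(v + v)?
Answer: 50343005/52 ≈ 9.6814e+5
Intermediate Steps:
X(v) = (542 + v)/(2*v) (X(v) = (542 + v)/((2*v)) = (542 + v)*(1/(2*v)) = (542 + v)/(2*v))
(X(52) - 182*(-859 + (414 + 89))) + 903337 = ((½)*(542 + 52)/52 - 182*(-859 + (414 + 89))) + 903337 = ((½)*(1/52)*594 - 182*(-859 + 503)) + 903337 = (297/52 - 182*(-356)) + 903337 = (297/52 + 64792) + 903337 = 3369481/52 + 903337 = 50343005/52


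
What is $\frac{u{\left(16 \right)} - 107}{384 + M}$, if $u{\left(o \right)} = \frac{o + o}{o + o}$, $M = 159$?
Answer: $- \frac{106}{543} \approx -0.19521$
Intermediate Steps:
$u{\left(o \right)} = 1$ ($u{\left(o \right)} = \frac{2 o}{2 o} = 2 o \frac{1}{2 o} = 1$)
$\frac{u{\left(16 \right)} - 107}{384 + M} = \frac{1 - 107}{384 + 159} = - \frac{106}{543}$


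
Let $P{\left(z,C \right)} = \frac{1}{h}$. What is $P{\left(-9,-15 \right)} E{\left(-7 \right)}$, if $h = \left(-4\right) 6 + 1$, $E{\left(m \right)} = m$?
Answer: $\frac{7}{23} \approx 0.30435$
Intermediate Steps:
$h = -23$ ($h = -24 + 1 = -23$)
$P{\left(z,C \right)} = - \frac{1}{23}$ ($P{\left(z,C \right)} = \frac{1}{-23} = - \frac{1}{23}$)
$P{\left(-9,-15 \right)} E{\left(-7 \right)} = \left(- \frac{1}{23}\right) \left(-7\right) = \frac{7}{23}$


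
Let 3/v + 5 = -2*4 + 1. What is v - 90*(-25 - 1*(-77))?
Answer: -18721/4 ≈ -4680.3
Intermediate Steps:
v = -1/4 (v = 3/(-5 + (-2*4 + 1)) = 3/(-5 + (-8 + 1)) = 3/(-5 - 7) = 3/(-12) = 3*(-1/12) = -1/4 ≈ -0.25000)
v - 90*(-25 - 1*(-77)) = -1/4 - 90*(-25 - 1*(-77)) = -1/4 - 90*(-25 + 77) = -1/4 - 90*52 = -1/4 - 4680 = -18721/4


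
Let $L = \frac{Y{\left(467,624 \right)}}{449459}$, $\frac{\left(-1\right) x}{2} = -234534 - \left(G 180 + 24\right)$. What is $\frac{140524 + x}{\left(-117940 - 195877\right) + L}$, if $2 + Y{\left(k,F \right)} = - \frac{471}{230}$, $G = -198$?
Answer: $- \frac{55653271865200}{32441011251621} \approx -1.7155$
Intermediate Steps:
$x = 397836$ ($x = - 2 \left(-234534 - \left(\left(-198\right) 180 + 24\right)\right) = - 2 \left(-234534 - \left(-35640 + 24\right)\right) = - 2 \left(-234534 - -35616\right) = - 2 \left(-234534 + 35616\right) = \left(-2\right) \left(-198918\right) = 397836$)
$Y{\left(k,F \right)} = - \frac{931}{230}$ ($Y{\left(k,F \right)} = -2 - \frac{471}{230} = - \frac{931}{230}$)
$L = - \frac{931}{103375570}$ ($L = - \frac{931}{230 \cdot 449459} = \left(- \frac{931}{230}\right) \frac{1}{449459} = - \frac{931}{103375570} \approx -9.006 \cdot 10^{-6}$)
$\frac{140524 + x}{\left(-117940 - 195877\right) + L} = \frac{140524 + 397836}{\left(-117940 - 195877\right) - \frac{931}{103375570}} = \frac{538360}{-313817 - \frac{931}{103375570}} = \frac{538360}{- \frac{32441011251621}{103375570}} = 538360 \left(- \frac{103375570}{32441011251621}\right) = - \frac{55653271865200}{32441011251621}$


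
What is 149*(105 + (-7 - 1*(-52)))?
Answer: 22350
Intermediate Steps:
149*(105 + (-7 - 1*(-52))) = 149*(105 + (-7 + 52)) = 149*(105 + 45) = 149*150 = 22350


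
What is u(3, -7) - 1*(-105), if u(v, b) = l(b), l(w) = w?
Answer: 98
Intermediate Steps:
u(v, b) = b
u(3, -7) - 1*(-105) = -7 - 1*(-105) = -7 + 105 = 98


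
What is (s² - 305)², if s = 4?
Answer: 83521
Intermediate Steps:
(s² - 305)² = (4² - 305)² = (16 - 305)² = (-289)² = 83521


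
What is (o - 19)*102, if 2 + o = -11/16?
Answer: -17697/8 ≈ -2212.1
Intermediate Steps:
o = -43/16 (o = -2 - 11/16 = -43/16 ≈ -2.6875)
(o - 19)*102 = (-43/16 - 19)*102 = -347/16*102 = -17697/8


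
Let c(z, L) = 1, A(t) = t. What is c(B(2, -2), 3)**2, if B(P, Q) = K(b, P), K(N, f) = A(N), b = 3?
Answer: 1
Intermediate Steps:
K(N, f) = N
B(P, Q) = 3
c(B(2, -2), 3)**2 = 1**2 = 1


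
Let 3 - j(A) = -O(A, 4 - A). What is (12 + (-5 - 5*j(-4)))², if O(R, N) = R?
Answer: 144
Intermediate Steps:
j(A) = 3 + A (j(A) = 3 - (-1)*A = 3 + A)
(12 + (-5 - 5*j(-4)))² = (12 + (-5 - 5*(3 - 4)))² = (12 + (-5 - 5*(-1)))² = (12 + (-5 + 5))² = (12 + 0)² = 12² = 144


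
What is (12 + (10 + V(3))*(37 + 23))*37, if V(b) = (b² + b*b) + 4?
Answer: 71484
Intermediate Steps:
V(b) = 4 + 2*b² (V(b) = (b² + b²) + 4 = 2*b² + 4 = 4 + 2*b²)
(12 + (10 + V(3))*(37 + 23))*37 = (12 + (10 + (4 + 2*3²))*(37 + 23))*37 = (12 + (10 + (4 + 2*9))*60)*37 = (12 + (10 + (4 + 18))*60)*37 = (12 + (10 + 22)*60)*37 = (12 + 32*60)*37 = (12 + 1920)*37 = 1932*37 = 71484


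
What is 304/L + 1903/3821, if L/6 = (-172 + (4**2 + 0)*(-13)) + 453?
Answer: 997549/836799 ≈ 1.1921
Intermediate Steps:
L = 438 (L = 6*((-172 + (4**2 + 0)*(-13)) + 453) = 6*((-172 + (16 + 0)*(-13)) + 453) = 6*((-172 + 16*(-13)) + 453) = 6*((-172 - 208) + 453) = 6*(-380 + 453) = 6*73 = 438)
304/L + 1903/3821 = 304/438 + 1903/3821 = 304*(1/438) + 1903*(1/3821) = 152/219 + 1903/3821 = 997549/836799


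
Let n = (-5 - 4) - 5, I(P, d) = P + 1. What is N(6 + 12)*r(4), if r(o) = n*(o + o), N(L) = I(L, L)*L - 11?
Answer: -37072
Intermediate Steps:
I(P, d) = 1 + P
n = -14 (n = -9 - 5 = -14)
N(L) = -11 + L*(1 + L) (N(L) = (1 + L)*L - 11 = L*(1 + L) - 11 = -11 + L*(1 + L))
r(o) = -28*o (r(o) = -14*(o + o) = -28*o)
N(6 + 12)*r(4) = (-11 + (6 + 12)*(1 + (6 + 12)))*(-28*4) = (-11 + 18*(1 + 18))*(-112) = (-11 + 18*19)*(-112) = (-11 + 342)*(-112) = 331*(-112) = -37072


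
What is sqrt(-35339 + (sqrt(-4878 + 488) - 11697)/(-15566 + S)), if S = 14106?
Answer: sqrt(-18827883695 - 365*I*sqrt(4390))/730 ≈ 0.00012072 - 187.97*I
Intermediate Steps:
sqrt(-35339 + (sqrt(-4878 + 488) - 11697)/(-15566 + S)) = sqrt(-35339 + (sqrt(-4878 + 488) - 11697)/(-15566 + 14106)) = sqrt(-35339 + (sqrt(-4390) - 11697)/(-1460)) = sqrt(-35339 + (I*sqrt(4390) - 11697)*(-1/1460)) = sqrt(-35339 + (-11697 + I*sqrt(4390))*(-1/1460)) = sqrt(-35339 + (11697/1460 - I*sqrt(4390)/1460)) = sqrt(-51583243/1460 - I*sqrt(4390)/1460)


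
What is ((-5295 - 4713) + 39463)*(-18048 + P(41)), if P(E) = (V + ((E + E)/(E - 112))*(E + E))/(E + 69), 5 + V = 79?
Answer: -415186928925/781 ≈ -5.3161e+8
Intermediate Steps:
V = 74 (V = -5 + 79 = 74)
P(E) = (74 + 4*E**2/(-112 + E))/(69 + E) (P(E) = (74 + ((E + E)/(E - 112))*(E + E))/(E + 69) = (74 + ((2*E)/(-112 + E))*(2*E))/(69 + E) = (74 + (2*E/(-112 + E))*(2*E))/(69 + E) = (74 + 4*E**2/(-112 + E))/(69 + E))
((-5295 - 4713) + 39463)*(-18048 + P(41)) = ((-5295 - 4713) + 39463)*(-18048 + 2*(4144 - 37*41 - 2*41**2)/(7728 - 1*41**2 + 43*41)) = (-10008 + 39463)*(-18048 + 2*(4144 - 1517 - 2*1681)/(7728 - 1*1681 + 1763)) = 29455*(-18048 + 2*(4144 - 1517 - 3362)/(7728 - 1681 + 1763)) = 29455*(-18048 + 2*(-735)/7810) = 29455*(-18048 + 2*(1/7810)*(-735)) = 29455*(-18048 - 147/781) = 29455*(-14095635/781) = -415186928925/781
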